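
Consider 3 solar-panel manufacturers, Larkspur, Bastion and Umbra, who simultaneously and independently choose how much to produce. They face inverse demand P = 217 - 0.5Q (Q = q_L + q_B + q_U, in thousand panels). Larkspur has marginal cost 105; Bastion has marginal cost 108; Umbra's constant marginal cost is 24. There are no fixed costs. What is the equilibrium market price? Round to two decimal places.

Larkspur's profit: π_L = (217 - 0.5Q)q_L - (105q_L). Setting ∂π_L/∂q_L = 0: 112 - q_L - (1/2)(q_B + q_U) = 0.
Bastion's profit: π_B = (217 - 0.5Q)q_B - (108q_B). Setting ∂π_B/∂q_B = 0: 109 - q_B - (1/2)(q_L + q_U) = 0.
Umbra's first-order condition: 193 - q_U - (1/2)(q_L + q_B) = 0.
Adding the 3 conditions: 414 − Q − Q = 0, i.e. Q = 207.
Back-substituting: q_L = (112 − 207/2)/(1/2) = 17, q_B = (109 − 207/2)/(1/2) = 11, q_U = (193 − 207/2)/(1/2) = 179.
Total output Q = 207, so price P = 217 - (1/2)·207 = 227/2.

113.50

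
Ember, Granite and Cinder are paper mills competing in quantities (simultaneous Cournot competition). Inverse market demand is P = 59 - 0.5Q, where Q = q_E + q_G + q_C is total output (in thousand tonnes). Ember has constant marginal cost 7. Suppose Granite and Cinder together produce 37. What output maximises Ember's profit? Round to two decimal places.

33.50

With rivals' combined output fixed at 37, Ember's profit is π_E = (59 - (1/2)·37 - (1/2)q_E)q_E - (7q_E) = (81/2 - (1/2)q_E)q_E - (7q_E).
∂π_E/∂q_E = 67/2 - q_E = 0, so q_E = 67/2.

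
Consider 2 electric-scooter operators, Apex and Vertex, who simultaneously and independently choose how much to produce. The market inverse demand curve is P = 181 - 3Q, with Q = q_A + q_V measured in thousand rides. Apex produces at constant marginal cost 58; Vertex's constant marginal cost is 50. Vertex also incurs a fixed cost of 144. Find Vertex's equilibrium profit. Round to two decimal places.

Apex's profit: π_A = (181 - 3Q)q_A - (58q_A). Setting ∂π_A/∂q_A = 0: 123 - 6q_A - 3(q_V) = 0.
Vertex's profit: π_V = (181 - 3Q)q_V - (50q_V). Setting ∂π_V/∂q_V = 0: 131 - 6q_V - 3(q_A) = 0.
Rearranging gives the reaction functions q_A = (123 - 3q_V)/6 and q_V = (131 - 3q_A)/6.
Substituting one into the other gives q_A = 115/9 and q_V = 139/9.
Price P = 181 - 3·(254/9) = 289/3.
Vertex's profit: (289/3 - 50)·(139/9) - 144 = 571.5926.

571.59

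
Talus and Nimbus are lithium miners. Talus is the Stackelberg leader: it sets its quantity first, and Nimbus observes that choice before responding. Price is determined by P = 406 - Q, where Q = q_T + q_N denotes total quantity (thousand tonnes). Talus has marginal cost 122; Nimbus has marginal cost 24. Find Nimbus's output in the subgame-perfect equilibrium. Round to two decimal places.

Solve by backward induction. Given q_T, the follower Nimbus maximises π_N = (406 - q_T - q_N)q_N - 24q_N.
Setting the follower's marginal profit to zero, 382 - q_T - 2q_N = 0, i.e. q_N = (382 - q_T)/2.
Talus substitutes q_N(q_T) into its own profit: π_T = q_T(406 - q_T - (382 - q_T)/2) - 122q_T = (215 - (1/2)q_T)q_T - 122q_T.
Maximising: ∂π_T/∂q_T = 93 - q_T = 0, giving q_T = 93.
Then q_N = (382 - 93)/2 = 289/2.

144.50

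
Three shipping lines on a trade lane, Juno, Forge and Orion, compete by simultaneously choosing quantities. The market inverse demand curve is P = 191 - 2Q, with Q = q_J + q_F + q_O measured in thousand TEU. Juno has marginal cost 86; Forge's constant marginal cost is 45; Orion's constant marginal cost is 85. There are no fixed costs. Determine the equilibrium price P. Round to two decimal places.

Juno's profit: π_J = (191 - 2Q)q_J - (86q_J). Setting ∂π_J/∂q_J = 0: 105 - 4q_J - 2(q_F + q_O) = 0.
Forge's profit: π_F = (191 - 2Q)q_F - (45q_F). Setting ∂π_F/∂q_F = 0: 146 - 4q_F - 2(q_J + q_O) = 0.
Orion's first-order condition: 106 - 4q_O - 2(q_J + q_F) = 0.
Adding the 3 first-order conditions: 357 − 8Q = 0, so Q = 357/8.
Back-substituting: q_J = (105 − 357/4)/2 = 63/8, q_F = (146 − 357/4)/2 = 227/8, q_O = (106 − 357/4)/2 = 67/8.
Total output Q = 357/8, so price P = 191 - 2·(357/8) = 407/4.

101.75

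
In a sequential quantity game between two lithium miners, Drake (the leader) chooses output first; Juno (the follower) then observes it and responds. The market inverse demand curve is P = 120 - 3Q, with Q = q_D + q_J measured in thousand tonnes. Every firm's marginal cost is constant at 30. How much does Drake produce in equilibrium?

Solve by backward induction. Given q_D, the follower Juno maximises π_J = (120 - 3q_D - 3q_J)q_J - 30q_J.
∂π_J/∂q_J = 90 - 3q_D - 6q_J = 0 gives the reaction function q_J = (90 - 3q_D)/6.
The leader anticipates this reaction. Substituting into P = 120 - 3Q gives P = 75 - (3/2)q_D, so π_D = (75 - (3/2)q_D)q_D - 30q_D.
Maximising: ∂π_D/∂q_D = 45 - 3q_D = 0, giving q_D = 15.
Then q_J = (90 - 3·15)/6 = 15/2.

15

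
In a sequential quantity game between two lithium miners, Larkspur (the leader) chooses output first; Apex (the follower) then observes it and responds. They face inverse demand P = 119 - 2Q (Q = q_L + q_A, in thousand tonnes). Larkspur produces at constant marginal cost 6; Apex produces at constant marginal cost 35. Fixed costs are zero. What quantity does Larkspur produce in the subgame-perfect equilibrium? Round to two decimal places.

35.50

Solve by backward induction. Given q_L, the follower Apex maximises π_A = (119 - 2q_L - 2q_A)q_A - 35q_A.
∂π_A/∂q_A = 84 - 2q_L - 4q_A = 0 gives the reaction function q_A = (84 - 2q_L)/4.
The leader anticipates this reaction. Substituting into P = 119 - 2Q gives P = 77 - q_L, so π_L = (77 - q_L)q_L - 6q_L.
Leader FOC: 71 - 2q_L = 0, so q_L = 71/2.
Then q_A = (84 - 2·(71/2))/4 = 13/4.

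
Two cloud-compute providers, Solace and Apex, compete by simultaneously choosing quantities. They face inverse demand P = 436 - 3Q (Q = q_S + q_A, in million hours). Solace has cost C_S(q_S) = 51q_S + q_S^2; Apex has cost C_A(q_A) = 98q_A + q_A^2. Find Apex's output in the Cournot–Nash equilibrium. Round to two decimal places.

Solace's profit: π_S = (436 - 3Q)q_S - (51q_S + q_S²). Setting ∂π_S/∂q_S = 0: 385 - 8q_S - 3(q_A) = 0.
Apex's first-order condition: 338 - 8q_A - 3(q_S) = 0.
So q_S = (385 - 3q_A)/8 and q_A = (338 - 3q_S)/8.
Solving the pair: q_S = 37.5636, q_A = 1549/55.

28.16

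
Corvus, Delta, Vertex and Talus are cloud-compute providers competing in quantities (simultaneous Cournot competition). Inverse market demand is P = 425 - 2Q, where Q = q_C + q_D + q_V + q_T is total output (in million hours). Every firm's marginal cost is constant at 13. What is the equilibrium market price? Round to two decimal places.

Each firm earns π_i = (425 - 2Q)q_i - 13q_i.
Setting ∂π_i/∂q_i = 0 with rivals' quantities fixed: 412 - 4q_i - 2·Σ_{j≠i} q_j = 0.
By symmetry each firm produces the same amount; substituting Σ_{j≠i} q_j = 3q_i yields q_i = 412/10 = 206/5.
Total output Q = 824/5, so price P = 425 - 2·(824/5) = 477/5.

95.40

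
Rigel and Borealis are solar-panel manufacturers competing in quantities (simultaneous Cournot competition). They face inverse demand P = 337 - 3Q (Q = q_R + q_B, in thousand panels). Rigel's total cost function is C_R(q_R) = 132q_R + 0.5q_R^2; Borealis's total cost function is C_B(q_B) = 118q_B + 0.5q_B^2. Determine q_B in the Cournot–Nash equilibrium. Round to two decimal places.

Rigel's profit: π_R = (337 - 3Q)q_R - (132q_R + (1/2)q_R²). Setting ∂π_R/∂q_R = 0: 205 - 7q_R - 3(q_B) = 0.
Borealis's profit: π_B = (337 - 3Q)q_B - (118q_B + (1/2)q_B²). Setting ∂π_B/∂q_B = 0: 219 - 7q_B - 3(q_R) = 0.
Rearranging gives the reaction functions q_R = (205 - 3q_B)/7 and q_B = (219 - 3q_R)/7.
Solving the pair: q_R = 389/20, q_B = 459/20.

22.95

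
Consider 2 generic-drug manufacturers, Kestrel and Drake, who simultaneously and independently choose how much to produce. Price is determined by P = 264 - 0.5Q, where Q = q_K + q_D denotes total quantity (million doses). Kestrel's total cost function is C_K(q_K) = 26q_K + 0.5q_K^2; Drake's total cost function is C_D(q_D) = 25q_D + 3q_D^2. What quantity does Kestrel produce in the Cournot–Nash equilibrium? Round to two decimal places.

Kestrel's profit: π_K = (264 - 0.5Q)q_K - (26q_K + (1/2)q_K²). Setting ∂π_K/∂q_K = 0: 238 - 2q_K - (1/2)(q_D) = 0.
Drake's first-order condition: 239 - 7q_D - (1/2)(q_K) = 0.
So q_K = (238 - (1/2)q_D)/2 and q_D = (239 - (1/2)q_K)/7.
Substituting one into the other gives q_K = 112.4727 and q_D = 1436/55.

112.47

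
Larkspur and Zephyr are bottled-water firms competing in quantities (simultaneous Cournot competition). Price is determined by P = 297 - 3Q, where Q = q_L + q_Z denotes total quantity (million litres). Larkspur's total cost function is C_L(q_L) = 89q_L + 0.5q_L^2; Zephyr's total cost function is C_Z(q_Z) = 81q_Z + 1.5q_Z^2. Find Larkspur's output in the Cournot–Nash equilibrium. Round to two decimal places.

22.67

Larkspur's profit: π_L = (297 - 3Q)q_L - (89q_L + (1/2)q_L²). Setting ∂π_L/∂q_L = 0: 208 - 7q_L - 3(q_Z) = 0.
Zephyr's profit: π_Z = (297 - 3Q)q_Z - (81q_Z + (3/2)q_Z²). Setting ∂π_Z/∂q_Z = 0: 216 - 9q_Z - 3(q_L) = 0.
So q_L = (208 - 3q_Z)/7 and q_Z = (216 - 3q_L)/9.
Solving the pair: q_L = 68/3, q_Z = 148/9.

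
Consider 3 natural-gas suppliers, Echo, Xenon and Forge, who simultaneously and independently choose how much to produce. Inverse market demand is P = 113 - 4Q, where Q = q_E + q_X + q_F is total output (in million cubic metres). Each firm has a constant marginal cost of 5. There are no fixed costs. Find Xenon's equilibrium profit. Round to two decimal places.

Each firm earns π_i = (113 - 4Q)q_i - 5q_i.
Setting ∂π_i/∂q_i = 0 with rivals' quantities fixed: 108 - 8q_i - 4·Σ_{j≠i} q_j = 0.
With identical firms every q_j equals q_i, so Σ_{j≠i} q_j = 2q_i and 108 = 16q_i, giving q_i = 27/4.
Price P = 113 - 4·(81/4) = 32.
Xenon's profit: (32 - 5)·(27/4) = 729/4.

182.25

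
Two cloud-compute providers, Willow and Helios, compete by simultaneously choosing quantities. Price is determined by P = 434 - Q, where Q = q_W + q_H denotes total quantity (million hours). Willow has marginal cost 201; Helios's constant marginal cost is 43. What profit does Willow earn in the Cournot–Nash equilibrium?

625

Willow's profit: π_W = (434 - Q)q_W - (201q_W). Setting ∂π_W/∂q_W = 0: 233 - 2q_W - (q_H) = 0.
Helios's first-order condition: 391 - 2q_H - (q_W) = 0.
So q_W = (233 - q_H)/2 and q_H = (391 - q_W)/2.
Substituting one into the other gives q_W = 25 and q_H = 183.
Price P = 434 - 208 = 226.
Willow's profit: (226 - 201)·25 = 625.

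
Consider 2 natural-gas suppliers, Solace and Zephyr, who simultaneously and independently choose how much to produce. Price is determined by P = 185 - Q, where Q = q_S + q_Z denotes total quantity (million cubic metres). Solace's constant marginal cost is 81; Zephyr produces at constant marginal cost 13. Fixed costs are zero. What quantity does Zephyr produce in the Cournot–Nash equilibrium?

80

Solace's profit: π_S = (185 - Q)q_S - (81q_S). Setting ∂π_S/∂q_S = 0: 104 - 2q_S - (q_Z) = 0.
Zephyr's profit: π_Z = (185 - Q)q_Z - (13q_Z). Setting ∂π_Z/∂q_Z = 0: 172 - 2q_Z - (q_S) = 0.
So q_S = (104 - q_Z)/2 and q_Z = (172 - q_S)/2.
Substituting one into the other gives q_S = 12 and q_Z = 80.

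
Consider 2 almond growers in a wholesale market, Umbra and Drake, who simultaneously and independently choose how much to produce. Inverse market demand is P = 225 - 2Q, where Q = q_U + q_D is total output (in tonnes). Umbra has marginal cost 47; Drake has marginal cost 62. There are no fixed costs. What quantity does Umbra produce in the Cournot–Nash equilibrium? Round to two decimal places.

32.17

Umbra's profit: π_U = (225 - 2Q)q_U - (47q_U). Setting ∂π_U/∂q_U = 0: 178 - 4q_U - 2(q_D) = 0.
Drake's first-order condition: 163 - 4q_D - 2(q_U) = 0.
So q_U = (178 - 2q_D)/4 and q_D = (163 - 2q_U)/4.
Substituting one into the other gives q_U = 193/6 and q_D = 74/3.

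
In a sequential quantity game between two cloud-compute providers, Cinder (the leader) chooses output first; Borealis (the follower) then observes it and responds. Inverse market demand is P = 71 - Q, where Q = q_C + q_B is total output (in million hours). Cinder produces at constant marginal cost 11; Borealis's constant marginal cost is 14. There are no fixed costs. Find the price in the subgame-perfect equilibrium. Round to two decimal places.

Solve by backward induction. Given q_C, the follower Borealis maximises π_B = (71 - q_C - q_B)q_B - 14q_B.
∂π_B/∂q_B = 57 - q_C - 2q_B = 0 gives the reaction function q_B = (57 - q_C)/2.
Cinder substitutes q_B(q_C) into its own profit: π_C = q_C(71 - q_C - (57 - q_C)/2) - 11q_C = (85/2 - (1/2)q_C)q_C - 11q_C.
Maximising: ∂π_C/∂q_C = 63/2 - q_C = 0, giving q_C = 63/2.
Then q_B = (57 - 63/2)/2 = 51/4.
Total output Q = 177/4, so price P = 71 - 177/4 = 107/4.

26.75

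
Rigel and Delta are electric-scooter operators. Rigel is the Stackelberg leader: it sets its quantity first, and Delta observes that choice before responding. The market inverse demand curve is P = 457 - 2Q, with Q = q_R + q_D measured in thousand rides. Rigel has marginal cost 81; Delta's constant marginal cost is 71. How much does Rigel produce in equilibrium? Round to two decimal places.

91.50

Solve by backward induction. Given q_R, the follower Delta maximises π_D = (457 - 2q_R - 2q_D)q_D - 71q_D.
Setting the follower's marginal profit to zero, 386 - 2q_R - 4q_D = 0, i.e. q_D = (386 - 2q_R)/4.
Rigel substitutes q_D(q_R) into its own profit: π_R = q_R(457 - 2q_R - (386 - 2q_R)/2) - 81q_R = (264 - q_R)q_R - 81q_R.
Maximising: ∂π_R/∂q_R = 183 - 2q_R = 0, giving q_R = 183/2.
Then q_D = (386 - 2·(183/2))/4 = 203/4.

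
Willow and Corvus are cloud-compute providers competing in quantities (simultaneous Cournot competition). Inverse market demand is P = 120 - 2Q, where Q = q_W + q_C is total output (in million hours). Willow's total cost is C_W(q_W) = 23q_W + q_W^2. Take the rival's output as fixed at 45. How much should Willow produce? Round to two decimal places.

1.17

With the rival's output fixed at 45, Willow's profit is π_W = (120 - 2·45 - 2q_W)q_W - (23q_W + q_W²) = (30 - 2q_W)q_W - (23q_W + q_W²).
∂π_W/∂q_W = 7 - 6q_W = 0, so q_W = 7/6.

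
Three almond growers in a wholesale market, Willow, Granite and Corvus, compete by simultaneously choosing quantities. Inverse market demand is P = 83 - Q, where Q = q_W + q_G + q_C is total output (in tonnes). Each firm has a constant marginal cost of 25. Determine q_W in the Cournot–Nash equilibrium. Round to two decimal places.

14.50

A representative firm's profit is π_i = q_i(83 - Q) - 25q_i.
First-order condition (treating rivals' output as given): 58 - 2q_i - Σ_{j≠i} q_j = 0.
With identical firms every q_j equals q_i, so Σ_{j≠i} q_j = 2q_i and 58 = 4q_i, giving q_i = 29/2.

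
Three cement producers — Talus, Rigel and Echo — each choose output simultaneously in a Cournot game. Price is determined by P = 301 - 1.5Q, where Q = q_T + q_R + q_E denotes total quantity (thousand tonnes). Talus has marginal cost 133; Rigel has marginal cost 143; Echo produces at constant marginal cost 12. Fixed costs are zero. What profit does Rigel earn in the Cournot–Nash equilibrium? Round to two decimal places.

12.04

Talus's profit: π_T = (301 - 1.5Q)q_T - (133q_T). Setting ∂π_T/∂q_T = 0: 168 - 3q_T - (3/2)(q_R + q_E) = 0.
Rigel's first-order condition: 158 - 3q_R - (3/2)(q_T + q_E) = 0.
Echo's first-order condition: 289 - 3q_E - (3/2)(q_T + q_R) = 0.
Adding the 3 first-order conditions: 615 − 6Q = 0, so Q = 205/2.
Back-substituting: q_T = (168 − 615/4)/(3/2) = 19/2, q_R = (158 − 615/4)/(3/2) = 17/6, q_E = (289 − 615/4)/(3/2) = 541/6.
Price P = 301 - (3/2)·(205/2) = 589/4.
Rigel's profit: (589/4 - 143)·(17/6) = 289/24.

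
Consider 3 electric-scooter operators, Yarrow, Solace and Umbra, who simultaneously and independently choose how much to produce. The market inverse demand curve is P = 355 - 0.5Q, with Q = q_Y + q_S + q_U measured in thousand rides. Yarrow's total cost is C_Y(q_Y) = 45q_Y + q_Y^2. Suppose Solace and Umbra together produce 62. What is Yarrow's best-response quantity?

With rivals' combined output fixed at 62, Yarrow's profit is π_Y = (355 - (1/2)·62 - (1/2)q_Y)q_Y - (45q_Y + q_Y²) = (324 - (1/2)q_Y)q_Y - (45q_Y + q_Y²).
∂π_Y/∂q_Y = 279 - 3q_Y = 0, so q_Y = 93.

93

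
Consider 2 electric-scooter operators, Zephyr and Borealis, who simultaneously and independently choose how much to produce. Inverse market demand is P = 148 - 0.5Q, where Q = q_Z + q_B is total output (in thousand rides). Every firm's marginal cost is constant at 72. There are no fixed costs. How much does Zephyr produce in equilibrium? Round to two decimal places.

A representative firm's profit is π_i = q_i(148 - 0.5Q) - 72q_i.
First-order condition (treating rivals' output as given): 76 - q_i - (1/2)q_j = 0.
With identical firms every q_j equals q_i, so q_j = q_i and 76 = (3/2)q_i, giving q_i = 152/3.

50.67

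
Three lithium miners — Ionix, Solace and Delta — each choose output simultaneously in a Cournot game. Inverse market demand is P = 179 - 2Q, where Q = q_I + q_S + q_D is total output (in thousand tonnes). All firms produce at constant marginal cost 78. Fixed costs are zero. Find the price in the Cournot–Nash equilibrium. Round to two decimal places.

Each firm earns π_i = (179 - 2Q)q_i - 78q_i.
First-order condition (treating rivals' output as given): 101 - 4q_i - 2·Σ_{j≠i} q_j = 0.
By symmetry each firm produces the same amount; substituting Σ_{j≠i} q_j = 2q_i yields q_i = 101/8.
Total output Q = 303/8, so price P = 179 - 2·(303/8) = 413/4.

103.25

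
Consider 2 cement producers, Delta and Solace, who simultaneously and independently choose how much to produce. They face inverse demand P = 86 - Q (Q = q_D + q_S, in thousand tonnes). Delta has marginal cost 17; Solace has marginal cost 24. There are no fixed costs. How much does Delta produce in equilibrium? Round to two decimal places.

25.33

Delta's profit: π_D = (86 - Q)q_D - (17q_D). Setting ∂π_D/∂q_D = 0: 69 - 2q_D - (q_S) = 0.
Solace's profit: π_S = (86 - Q)q_S - (24q_S). Setting ∂π_S/∂q_S = 0: 62 - 2q_S - (q_D) = 0.
Best responses: q_D = (69 - q_S)/2, q_S = (62 - q_D)/2.
Substituting one into the other gives q_D = 76/3 and q_S = 55/3.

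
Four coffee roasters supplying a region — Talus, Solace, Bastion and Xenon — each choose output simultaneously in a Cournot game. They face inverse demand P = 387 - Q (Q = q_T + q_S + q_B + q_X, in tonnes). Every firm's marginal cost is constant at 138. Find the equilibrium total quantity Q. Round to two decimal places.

A representative firm's profit is π_i = q_i(387 - Q) - 138q_i.
Setting ∂π_i/∂q_i = 0 with rivals' quantities fixed: 249 - 2q_i - Σ_{j≠i} q_j = 0.
By symmetry each firm produces the same amount; substituting Σ_{j≠i} q_j = 3q_i yields q_i = 249/5.
Total output Q = 249/5 + 249/5 + 249/5 + 249/5 = 996/5.

199.20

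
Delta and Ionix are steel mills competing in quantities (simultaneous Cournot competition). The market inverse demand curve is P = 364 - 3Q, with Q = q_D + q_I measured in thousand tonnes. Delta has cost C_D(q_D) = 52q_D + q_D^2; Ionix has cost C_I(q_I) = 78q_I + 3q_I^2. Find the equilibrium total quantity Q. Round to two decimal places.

48.71

Delta's profit: π_D = (364 - 3Q)q_D - (52q_D + q_D²). Setting ∂π_D/∂q_D = 0: 312 - 8q_D - 3(q_I) = 0.
Ionix's profit: π_I = (364 - 3Q)q_I - (78q_I + 3q_I²). Setting ∂π_I/∂q_I = 0: 286 - 12q_I - 3(q_D) = 0.
Rearranging gives the reaction functions q_D = (312 - 3q_I)/8 and q_I = (286 - 3q_D)/12.
Solving the pair: q_D = 962/29, q_I = 1352/87.
Total output Q = 962/29 + 1352/87 = 48.7126.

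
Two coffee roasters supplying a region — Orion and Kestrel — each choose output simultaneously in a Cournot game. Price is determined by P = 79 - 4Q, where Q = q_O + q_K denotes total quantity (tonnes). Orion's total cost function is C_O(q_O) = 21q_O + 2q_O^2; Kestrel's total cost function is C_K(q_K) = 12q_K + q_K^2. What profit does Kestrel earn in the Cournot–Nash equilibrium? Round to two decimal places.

151.25

Orion's profit: π_O = (79 - 4Q)q_O - (21q_O + 2q_O²). Setting ∂π_O/∂q_O = 0: 58 - 12q_O - 4(q_K) = 0.
Kestrel's first-order condition: 67 - 10q_K - 4(q_O) = 0.
So q_O = (58 - 4q_K)/12 and q_K = (67 - 4q_O)/10.
Substituting one into the other gives q_O = 3 and q_K = 11/2.
Price P = 79 - 4·(17/2) = 45.
Kestrel's profit: 45·(11/2) - 12·(11/2) - (11/2)² = 605/4.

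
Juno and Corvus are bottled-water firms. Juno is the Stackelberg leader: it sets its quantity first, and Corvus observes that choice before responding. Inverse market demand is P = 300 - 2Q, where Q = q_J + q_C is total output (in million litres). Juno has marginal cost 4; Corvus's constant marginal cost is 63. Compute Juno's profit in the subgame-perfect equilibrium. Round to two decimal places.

7876.56

Solve by backward induction. Given q_J, the follower Corvus maximises π_C = (300 - 2q_J - 2q_C)q_C - 63q_C.
Setting the follower's marginal profit to zero, 237 - 2q_J - 4q_C = 0, i.e. q_C = (237 - 2q_J)/4.
Juno substitutes q_C(q_J) into its own profit: π_J = q_J(300 - 2q_J - (237 - 2q_J)/2) - 4q_J = (363/2 - q_J)q_J - 4q_J.
Maximising: ∂π_J/∂q_J = 355/2 - 2q_J = 0, giving q_J = 355/4.
Then q_C = (237 - 2·(355/4))/4 = 119/8.
Price P = 300 - 2·(829/8) = 371/4.
Juno's profit: (371/4 - 4)·(355/4) = 7876.5625.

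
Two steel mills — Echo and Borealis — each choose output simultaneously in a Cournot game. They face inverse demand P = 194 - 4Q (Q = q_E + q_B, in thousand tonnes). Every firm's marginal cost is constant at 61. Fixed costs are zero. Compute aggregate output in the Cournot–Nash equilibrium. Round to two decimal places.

22.17

A representative firm's profit is π_i = q_i(194 - 4Q) - 61q_i.
First-order condition (treating rivals' output as given): 133 - 8q_i - 4q_j = 0.
With identical firms every q_j equals q_i, so q_j = q_i and 133 = 12q_i, giving q_i = 133/12.
Total output Q = 133/12 + 133/12 = 133/6.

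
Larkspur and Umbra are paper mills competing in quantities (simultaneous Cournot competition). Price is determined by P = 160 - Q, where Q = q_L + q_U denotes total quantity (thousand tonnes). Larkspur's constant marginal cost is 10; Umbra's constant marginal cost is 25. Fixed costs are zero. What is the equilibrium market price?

Larkspur's profit: π_L = (160 - Q)q_L - (10q_L). Setting ∂π_L/∂q_L = 0: 150 - 2q_L - (q_U) = 0.
Umbra's first-order condition: 135 - 2q_U - (q_L) = 0.
Rearranging gives the reaction functions q_L = (150 - q_U)/2 and q_U = (135 - q_L)/2.
Solving the pair: q_L = 55, q_U = 40.
Total output Q = 95, so price P = 160 - 95 = 65.

65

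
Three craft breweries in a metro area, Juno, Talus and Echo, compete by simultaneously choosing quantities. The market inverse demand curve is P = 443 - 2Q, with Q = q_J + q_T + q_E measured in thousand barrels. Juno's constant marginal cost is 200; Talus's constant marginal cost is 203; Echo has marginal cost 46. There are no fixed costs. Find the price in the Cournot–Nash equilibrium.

223

Juno's profit: π_J = (443 - 2Q)q_J - (200q_J). Setting ∂π_J/∂q_J = 0: 243 - 4q_J - 2(q_T + q_E) = 0.
Talus's profit: π_T = (443 - 2Q)q_T - (203q_T). Setting ∂π_T/∂q_T = 0: 240 - 4q_T - 2(q_J + q_E) = 0.
Echo's first-order condition: 397 - 4q_E - 2(q_J + q_T) = 0.
Adding the 3 conditions: 880 − 4Q − 4Q = 0, i.e. Q = 110.
Back-substituting: q_J = (243 − 220)/2 = 23/2, q_T = (240 − 220)/2 = 10, q_E = (397 − 220)/2 = 177/2.
Total output Q = 110, so price P = 443 - 2·110 = 223.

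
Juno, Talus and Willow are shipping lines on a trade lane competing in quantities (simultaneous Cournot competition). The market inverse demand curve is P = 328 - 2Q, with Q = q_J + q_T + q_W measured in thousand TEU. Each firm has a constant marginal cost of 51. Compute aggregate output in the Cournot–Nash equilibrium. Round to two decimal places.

A representative firm's profit is π_i = q_i(328 - 2Q) - 51q_i.
Setting ∂π_i/∂q_i = 0 with rivals' quantities fixed: 277 - 4q_i - 2·Σ_{j≠i} q_j = 0.
By symmetry each firm produces the same amount; substituting Σ_{j≠i} q_j = 2q_i yields q_i = 277/8.
Total output Q = 277/8 + 277/8 + 277/8 = 831/8.

103.88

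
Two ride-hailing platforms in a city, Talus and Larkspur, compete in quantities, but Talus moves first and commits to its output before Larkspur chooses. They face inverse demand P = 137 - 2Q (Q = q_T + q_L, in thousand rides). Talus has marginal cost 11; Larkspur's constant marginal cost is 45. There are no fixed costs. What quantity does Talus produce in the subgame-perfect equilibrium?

The follower Larkspur best-responds to any q_T: π_L = (137 - 2Q)q_L - 45q_L.
Setting the follower's marginal profit to zero, 92 - 2q_T - 4q_L = 0, i.e. q_L = (92 - 2q_T)/4.
Talus substitutes q_L(q_T) into its own profit: π_T = q_T(137 - 2q_T - (92 - 2q_T)/2) - 11q_T = (91 - q_T)q_T - 11q_T.
Maximising: ∂π_T/∂q_T = 80 - 2q_T = 0, giving q_T = 40.
Then q_L = (92 - 2·40)/4 = 3.

40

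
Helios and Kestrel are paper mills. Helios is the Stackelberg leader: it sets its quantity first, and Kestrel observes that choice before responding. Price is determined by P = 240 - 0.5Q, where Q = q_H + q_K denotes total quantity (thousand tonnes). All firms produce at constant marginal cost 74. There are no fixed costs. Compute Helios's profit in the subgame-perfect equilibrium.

The follower Kestrel best-responds to any q_H: π_K = (240 - 0.5Q)q_K - 74q_K.
Setting the follower's marginal profit to zero, 166 - (1/2)q_H - q_K = 0, i.e. q_K = (166 - (1/2)q_H).
The leader anticipates this reaction. Substituting into P = 240 - 0.5Q gives P = 157 - (1/4)q_H, so π_H = (157 - (1/4)q_H)q_H - 74q_H.
Leader FOC: 83 - (1/2)q_H = 0, so q_H = 166.
Then q_K = (166 - (1/2)·166) = 83.
Price P = 240 - (1/2)·249 = 231/2.
Helios's profit: (231/2 - 74)·166 = 6889.

6889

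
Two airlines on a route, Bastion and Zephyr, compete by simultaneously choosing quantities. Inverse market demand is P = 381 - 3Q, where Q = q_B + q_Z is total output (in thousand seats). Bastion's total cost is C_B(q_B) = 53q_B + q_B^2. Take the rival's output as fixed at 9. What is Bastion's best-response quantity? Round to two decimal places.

37.63

With the rival's output fixed at 9, Bastion's profit is π_B = (381 - 3·9 - 3q_B)q_B - (53q_B + q_B²) = (354 - 3q_B)q_B - (53q_B + q_B²).
∂π_B/∂q_B = 301 - 8q_B = 0, so q_B = 301/8.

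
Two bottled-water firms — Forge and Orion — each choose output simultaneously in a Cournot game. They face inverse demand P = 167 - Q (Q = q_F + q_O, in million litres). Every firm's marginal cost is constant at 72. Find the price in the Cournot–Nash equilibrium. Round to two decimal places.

Each firm earns π_i = (167 - Q)q_i - 72q_i.
First-order condition (treating rivals' output as given): 95 - 2q_i - q_j = 0.
By symmetry each firm produces the same amount; substituting q_j = q_i yields q_i = 95/3.
Total output Q = 190/3, so price P = 167 - 190/3 = 311/3.

103.67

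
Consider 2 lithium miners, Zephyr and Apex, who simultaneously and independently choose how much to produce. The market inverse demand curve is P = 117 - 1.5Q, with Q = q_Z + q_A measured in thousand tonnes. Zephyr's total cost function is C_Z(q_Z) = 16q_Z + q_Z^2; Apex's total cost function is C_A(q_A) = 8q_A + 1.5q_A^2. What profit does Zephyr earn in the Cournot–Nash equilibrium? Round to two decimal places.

Zephyr's profit: π_Z = (117 - 1.5Q)q_Z - (16q_Z + q_Z²). Setting ∂π_Z/∂q_Z = 0: 101 - 5q_Z - (3/2)(q_A) = 0.
Apex's first-order condition: 109 - 6q_A - (3/2)(q_Z) = 0.
So q_Z = (101 - (3/2)q_A)/5 and q_A = (109 - (3/2)q_Z)/6.
Substituting one into the other gives q_Z = 590/37 and q_A = 1574/111.
Price P = 117 - (3/2)·30.1261 = 71.8108.
Zephyr's profit: 71.8108·(590/37) - 16·(590/37) - (590/37)² = 635.6830.

635.68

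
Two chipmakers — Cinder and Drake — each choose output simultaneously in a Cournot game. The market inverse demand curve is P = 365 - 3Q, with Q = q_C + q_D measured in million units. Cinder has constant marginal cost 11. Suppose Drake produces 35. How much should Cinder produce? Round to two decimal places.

With the rival's output fixed at 35, Cinder's profit is π_C = (365 - 3·35 - 3q_C)q_C - (11q_C) = (260 - 3q_C)q_C - (11q_C).
∂π_C/∂q_C = 249 - 6q_C = 0, so q_C = 83/2.

41.50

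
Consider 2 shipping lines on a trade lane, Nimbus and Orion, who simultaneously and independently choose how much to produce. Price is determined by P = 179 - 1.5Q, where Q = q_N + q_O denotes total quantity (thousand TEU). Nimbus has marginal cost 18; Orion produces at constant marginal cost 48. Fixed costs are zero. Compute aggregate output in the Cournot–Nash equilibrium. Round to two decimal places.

Nimbus's profit: π_N = (179 - 1.5Q)q_N - (18q_N). Setting ∂π_N/∂q_N = 0: 161 - 3q_N - (3/2)(q_O) = 0.
Orion's profit: π_O = (179 - 1.5Q)q_O - (48q_O). Setting ∂π_O/∂q_O = 0: 131 - 3q_O - (3/2)(q_N) = 0.
So q_N = (161 - (3/2)q_O)/3 and q_O = (131 - (3/2)q_N)/3.
Substituting one into the other gives q_N = 382/9 and q_O = 202/9.
Total output Q = 382/9 + 202/9 = 584/9.

64.89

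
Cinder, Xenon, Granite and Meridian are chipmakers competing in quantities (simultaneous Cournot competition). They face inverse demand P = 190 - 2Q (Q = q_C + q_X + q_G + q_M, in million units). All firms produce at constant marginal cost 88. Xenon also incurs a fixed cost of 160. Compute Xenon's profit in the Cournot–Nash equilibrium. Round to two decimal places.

A representative firm's profit is π_i = q_i(190 - 2Q) - 88q_i.
First-order condition (treating rivals' output as given): 102 - 4q_i - 2·Σ_{j≠i} q_j = 0.
With identical firms every q_j equals q_i, so Σ_{j≠i} q_j = 3q_i and 102 = 10q_i, giving q_i = 51/5.
Price P = 190 - 2·(204/5) = 542/5.
Xenon's profit: (542/5 - 88)·(51/5) - 160 = 1202/25.

48.08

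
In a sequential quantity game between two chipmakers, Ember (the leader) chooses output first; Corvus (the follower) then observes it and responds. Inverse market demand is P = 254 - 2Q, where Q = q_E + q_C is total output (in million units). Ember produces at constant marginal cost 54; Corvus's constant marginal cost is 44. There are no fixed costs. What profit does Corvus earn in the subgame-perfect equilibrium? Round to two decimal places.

Solve by backward induction. Given q_E, the follower Corvus maximises π_C = (254 - 2q_E - 2q_C)q_C - 44q_C.
∂π_C/∂q_C = 210 - 2q_E - 4q_C = 0 gives the reaction function q_C = (210 - 2q_E)/4.
The leader anticipates this reaction. Substituting into P = 254 - 2Q gives P = 149 - q_E, so π_E = (149 - q_E)q_E - 54q_E.
Maximising: ∂π_E/∂q_E = 95 - 2q_E = 0, giving q_E = 95/2.
Then q_C = (210 - 2·(95/2))/4 = 115/4.
Price P = 254 - 2·(305/4) = 203/2.
Corvus's profit: (203/2 - 44)·(115/4) = 1653.1250.

1653.13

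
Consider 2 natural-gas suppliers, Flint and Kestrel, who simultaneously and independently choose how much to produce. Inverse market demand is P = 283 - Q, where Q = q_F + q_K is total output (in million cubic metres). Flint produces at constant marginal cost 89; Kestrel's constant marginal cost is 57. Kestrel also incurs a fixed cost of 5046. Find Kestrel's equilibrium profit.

Flint's profit: π_F = (283 - Q)q_F - (89q_F). Setting ∂π_F/∂q_F = 0: 194 - 2q_F - (q_K) = 0.
Kestrel's profit: π_K = (283 - Q)q_K - (57q_K). Setting ∂π_K/∂q_K = 0: 226 - 2q_K - (q_F) = 0.
Best responses: q_F = (194 - q_K)/2, q_K = (226 - q_F)/2.
Substituting one into the other gives q_F = 54 and q_K = 86.
Price P = 283 - 140 = 143.
Kestrel's profit: (143 - 57)·86 - 5046 = 2350.

2350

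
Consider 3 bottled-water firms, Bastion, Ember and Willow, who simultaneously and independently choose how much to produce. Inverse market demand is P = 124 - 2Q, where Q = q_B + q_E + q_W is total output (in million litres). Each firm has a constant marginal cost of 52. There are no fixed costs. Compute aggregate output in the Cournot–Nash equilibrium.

27

A representative firm's profit is π_i = q_i(124 - 2Q) - 52q_i.
Setting ∂π_i/∂q_i = 0 with rivals' quantities fixed: 72 - 4q_i - 2·Σ_{j≠i} q_j = 0.
By symmetry each firm produces the same amount; substituting Σ_{j≠i} q_j = 2q_i yields q_i = 72/8 = 9.
Total output Q = 9 + 9 + 9 = 27.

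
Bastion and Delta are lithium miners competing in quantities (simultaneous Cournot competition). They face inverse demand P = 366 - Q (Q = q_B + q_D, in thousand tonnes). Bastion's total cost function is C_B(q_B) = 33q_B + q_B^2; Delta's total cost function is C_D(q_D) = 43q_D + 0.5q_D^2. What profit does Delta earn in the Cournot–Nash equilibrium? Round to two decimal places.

Bastion's profit: π_B = (366 - Q)q_B - (33q_B + q_B²). Setting ∂π_B/∂q_B = 0: 333 - 4q_B - (q_D) = 0.
Delta's profit: π_D = (366 - Q)q_D - (43q_D + (1/2)q_D²). Setting ∂π_D/∂q_D = 0: 323 - 3q_D - (q_B) = 0.
So q_B = (333 - q_D)/4 and q_D = (323 - q_B)/3.
Substituting one into the other gives q_B = 676/11 and q_D = 959/11.
Price P = 366 - 1635/11 = 217.3636.
Delta's profit: 217.3636·(959/11) - 43·(959/11) - (1/2)(959/11)² = 11401.0041.

11401.00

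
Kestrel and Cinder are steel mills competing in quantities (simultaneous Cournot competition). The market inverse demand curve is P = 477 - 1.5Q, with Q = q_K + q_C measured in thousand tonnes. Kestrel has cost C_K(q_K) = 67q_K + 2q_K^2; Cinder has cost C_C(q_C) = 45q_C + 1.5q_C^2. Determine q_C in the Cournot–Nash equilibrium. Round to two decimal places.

60.60

Kestrel's profit: π_K = (477 - 1.5Q)q_K - (67q_K + 2q_K²). Setting ∂π_K/∂q_K = 0: 410 - 7q_K - (3/2)(q_C) = 0.
Cinder's profit: π_C = (477 - 1.5Q)q_C - (45q_C + (3/2)q_C²). Setting ∂π_C/∂q_C = 0: 432 - 6q_C - (3/2)(q_K) = 0.
Best responses: q_K = (410 - (3/2)q_C)/7, q_C = (432 - (3/2)q_K)/6.
Substituting one into the other gives q_K = 45.5849 and q_C = 60.6038.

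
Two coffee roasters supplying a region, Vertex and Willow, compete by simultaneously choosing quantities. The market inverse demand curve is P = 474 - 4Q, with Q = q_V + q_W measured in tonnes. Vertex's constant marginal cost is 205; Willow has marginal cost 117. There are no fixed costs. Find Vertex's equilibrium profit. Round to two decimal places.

910.03

Vertex's profit: π_V = (474 - 4Q)q_V - (205q_V). Setting ∂π_V/∂q_V = 0: 269 - 8q_V - 4(q_W) = 0.
Willow's first-order condition: 357 - 8q_W - 4(q_V) = 0.
So q_V = (269 - 4q_W)/8 and q_W = (357 - 4q_V)/8.
Solving the pair: q_V = 181/12, q_W = 445/12.
Price P = 474 - 4·(313/6) = 796/3.
Vertex's profit: (796/3 - 205)·(181/12) = 910.0278.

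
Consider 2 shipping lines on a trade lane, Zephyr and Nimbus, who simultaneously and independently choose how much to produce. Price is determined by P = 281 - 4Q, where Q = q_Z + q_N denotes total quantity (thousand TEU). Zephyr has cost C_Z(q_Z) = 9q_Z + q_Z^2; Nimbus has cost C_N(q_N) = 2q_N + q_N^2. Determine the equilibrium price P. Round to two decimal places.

123.57

Zephyr's profit: π_Z = (281 - 4Q)q_Z - (9q_Z + q_Z²). Setting ∂π_Z/∂q_Z = 0: 272 - 10q_Z - 4(q_N) = 0.
Nimbus's first-order condition: 279 - 10q_N - 4(q_Z) = 0.
So q_Z = (272 - 4q_N)/10 and q_N = (279 - 4q_Z)/10.
Solving the pair: q_Z = 401/21, q_N = 851/42.
Total output Q = 551/14, so price P = 281 - 4·(551/14) = 865/7.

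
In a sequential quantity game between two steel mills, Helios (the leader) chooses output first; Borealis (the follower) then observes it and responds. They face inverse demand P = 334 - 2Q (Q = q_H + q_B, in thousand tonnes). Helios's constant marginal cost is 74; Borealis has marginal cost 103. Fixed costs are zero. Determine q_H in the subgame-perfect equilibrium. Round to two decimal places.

72.25

The follower Borealis best-responds to any q_H: π_B = (334 - 2Q)q_B - 103q_B.
Follower FOC: 231 - 2q_H - 4q_B = 0, so q_B(q_H) = (231 - 2q_H)/4.
The leader anticipates this reaction. Substituting into P = 334 - 2Q gives P = 437/2 - q_H, so π_H = (437/2 - q_H)q_H - 74q_H.
Leader FOC: 289/2 - 2q_H = 0, so q_H = 289/4.
Then q_B = (231 - 2·(289/4))/4 = 173/8.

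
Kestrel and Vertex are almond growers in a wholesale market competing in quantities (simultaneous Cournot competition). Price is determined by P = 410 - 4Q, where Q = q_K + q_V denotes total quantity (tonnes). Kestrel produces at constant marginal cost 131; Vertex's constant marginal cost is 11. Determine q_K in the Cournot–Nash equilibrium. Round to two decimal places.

13.25

Kestrel's profit: π_K = (410 - 4Q)q_K - (131q_K). Setting ∂π_K/∂q_K = 0: 279 - 8q_K - 4(q_V) = 0.
Vertex's first-order condition: 399 - 8q_V - 4(q_K) = 0.
Rearranging gives the reaction functions q_K = (279 - 4q_V)/8 and q_V = (399 - 4q_K)/8.
Substituting one into the other gives q_K = 53/4 and q_V = 173/4.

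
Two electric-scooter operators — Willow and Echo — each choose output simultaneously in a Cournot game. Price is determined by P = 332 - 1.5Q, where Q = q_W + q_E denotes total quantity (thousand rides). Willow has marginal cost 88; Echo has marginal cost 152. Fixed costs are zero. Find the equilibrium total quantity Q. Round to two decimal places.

Willow's profit: π_W = (332 - 1.5Q)q_W - (88q_W). Setting ∂π_W/∂q_W = 0: 244 - 3q_W - (3/2)(q_E) = 0.
Echo's profit: π_E = (332 - 1.5Q)q_E - (152q_E). Setting ∂π_E/∂q_E = 0: 180 - 3q_E - (3/2)(q_W) = 0.
Best responses: q_W = (244 - (3/2)q_E)/3, q_E = (180 - (3/2)q_W)/3.
Solving the pair: q_W = 616/9, q_E = 232/9.
Total output Q = 616/9 + 232/9 = 848/9.

94.22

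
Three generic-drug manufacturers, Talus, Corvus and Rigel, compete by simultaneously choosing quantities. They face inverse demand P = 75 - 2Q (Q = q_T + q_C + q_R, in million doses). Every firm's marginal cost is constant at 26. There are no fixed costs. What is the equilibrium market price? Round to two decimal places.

38.25

Each firm earns π_i = (75 - 2Q)q_i - 26q_i.
First-order condition (treating rivals' output as given): 49 - 4q_i - 2·Σ_{j≠i} q_j = 0.
By symmetry each firm produces the same amount; substituting Σ_{j≠i} q_j = 2q_i yields q_i = 49/8.
Total output Q = 147/8, so price P = 75 - 2·(147/8) = 153/4.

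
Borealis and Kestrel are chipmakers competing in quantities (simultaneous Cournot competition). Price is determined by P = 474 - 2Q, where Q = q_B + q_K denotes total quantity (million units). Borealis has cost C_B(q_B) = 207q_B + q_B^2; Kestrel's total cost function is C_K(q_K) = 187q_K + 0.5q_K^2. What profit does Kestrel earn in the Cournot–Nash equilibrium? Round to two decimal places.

5219.47

Borealis's profit: π_B = (474 - 2Q)q_B - (207q_B + q_B²). Setting ∂π_B/∂q_B = 0: 267 - 6q_B - 2(q_K) = 0.
Kestrel's first-order condition: 287 - 5q_K - 2(q_B) = 0.
Rearranging gives the reaction functions q_B = (267 - 2q_K)/6 and q_K = (287 - 2q_B)/5.
Solving the pair: q_B = 761/26, q_K = 594/13.
Price P = 474 - 2·(1949/26) = 324.0769.
Kestrel's profit: 324.0769·(594/13) - 187·(594/13) - (1/2)(594/13)² = 5219.4675.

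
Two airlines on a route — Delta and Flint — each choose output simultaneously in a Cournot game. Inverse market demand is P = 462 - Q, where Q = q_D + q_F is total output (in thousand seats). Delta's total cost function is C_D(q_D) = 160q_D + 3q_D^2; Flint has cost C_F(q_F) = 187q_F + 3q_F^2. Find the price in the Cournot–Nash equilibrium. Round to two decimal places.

397.89

Delta's profit: π_D = (462 - Q)q_D - (160q_D + 3q_D²). Setting ∂π_D/∂q_D = 0: 302 - 8q_D - (q_F) = 0.
Flint's profit: π_F = (462 - Q)q_F - (187q_F + 3q_F²). Setting ∂π_F/∂q_F = 0: 275 - 8q_F - (q_D) = 0.
So q_D = (302 - q_F)/8 and q_F = (275 - q_D)/8.
Solving the pair: q_D = 33.9841, q_F = 1898/63.
Total output Q = 577/9, so price P = 462 - 577/9 = 397.8889.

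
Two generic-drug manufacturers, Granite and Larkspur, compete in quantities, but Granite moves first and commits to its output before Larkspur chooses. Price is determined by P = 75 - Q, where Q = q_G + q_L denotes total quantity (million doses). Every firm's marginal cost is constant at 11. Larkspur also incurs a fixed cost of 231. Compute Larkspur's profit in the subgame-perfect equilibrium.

Solve by backward induction. Given q_G, the follower Larkspur maximises π_L = (75 - q_G - q_L)q_L - 11q_L.
Follower FOC: 64 - q_G - 2q_L = 0, so q_L(q_G) = (64 - q_G)/2.
The leader anticipates this reaction. Substituting into P = 75 - Q gives P = 43 - (1/2)q_G, so π_G = (43 - (1/2)q_G)q_G - 11q_G.
The leader's first-order condition 32 - q_G = 0 yields q_G = 32.
Then q_L = (64 - 32)/2 = 16.
Price P = 75 - 48 = 27.
Larkspur's profit: (27 - 11)·16 - 231 = 25.

25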